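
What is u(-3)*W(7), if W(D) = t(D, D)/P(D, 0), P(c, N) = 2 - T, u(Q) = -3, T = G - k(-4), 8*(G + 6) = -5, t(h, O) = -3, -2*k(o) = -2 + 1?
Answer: 72/73 ≈ 0.98630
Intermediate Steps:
k(o) = 1/2 (k(o) = -(-2 + 1)/2 = -1/2*(-1) = 1/2)
G = -53/8 (G = -6 + (1/8)*(-5) = -6 - 5/8 = -53/8 ≈ -6.6250)
T = -57/8 (T = -53/8 - 1*1/2 = -53/8 - 1/2 = -57/8 ≈ -7.1250)
P(c, N) = 73/8 (P(c, N) = 2 - 1*(-57/8) = 2 + 57/8 = 73/8)
W(D) = -24/73 (W(D) = -3/73/8 = -3*8/73 = -24/73)
u(-3)*W(7) = -3*(-24/73) = 72/73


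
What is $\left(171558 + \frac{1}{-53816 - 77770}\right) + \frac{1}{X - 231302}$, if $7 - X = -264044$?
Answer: $\frac{739296590324849}{4309309914} \approx 1.7156 \cdot 10^{5}$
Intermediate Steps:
$X = 264051$ ($X = 7 - -264044 = 7 + 264044 = 264051$)
$\left(171558 + \frac{1}{-53816 - 77770}\right) + \frac{1}{X - 231302} = \left(171558 + \frac{1}{-53816 - 77770}\right) + \frac{1}{264051 - 231302} = \left(171558 + \frac{1}{-131586}\right) + \frac{1}{32749} = \left(171558 - \frac{1}{131586}\right) + \frac{1}{32749} = \frac{22574630987}{131586} + \frac{1}{32749} = \frac{739296590324849}{4309309914}$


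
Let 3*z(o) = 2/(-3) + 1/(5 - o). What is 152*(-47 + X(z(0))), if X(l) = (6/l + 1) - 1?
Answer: -91048/7 ≈ -13007.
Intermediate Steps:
z(o) = -2/9 + 1/(3*(5 - o)) (z(o) = (2/(-3) + 1/(5 - o))/3 = (2*(-1/3) + 1/(5 - o))/3 = (-2/3 + 1/(5 - o))/3 = -2/9 + 1/(3*(5 - o)))
X(l) = 6/l (X(l) = (1 + 6/l) - 1 = 6/l)
152*(-47 + X(z(0))) = 152*(-47 + 6/(((7 - 2*0)/(9*(-5 + 0))))) = 152*(-47 + 6/(((1/9)*(7 + 0)/(-5)))) = 152*(-47 + 6/(((1/9)*(-1/5)*7))) = 152*(-47 + 6/(-7/45)) = 152*(-47 + 6*(-45/7)) = 152*(-47 - 270/7) = 152*(-599/7) = -91048/7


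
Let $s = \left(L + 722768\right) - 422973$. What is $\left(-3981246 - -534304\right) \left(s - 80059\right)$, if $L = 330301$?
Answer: $-1895945636854$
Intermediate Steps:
$s = 630096$ ($s = \left(330301 + 722768\right) - 422973 = 1053069 - 422973 = 630096$)
$\left(-3981246 - -534304\right) \left(s - 80059\right) = \left(-3981246 - -534304\right) \left(630096 - 80059\right) = \left(-3981246 + 534304\right) 550037 = \left(-3446942\right) 550037 = -1895945636854$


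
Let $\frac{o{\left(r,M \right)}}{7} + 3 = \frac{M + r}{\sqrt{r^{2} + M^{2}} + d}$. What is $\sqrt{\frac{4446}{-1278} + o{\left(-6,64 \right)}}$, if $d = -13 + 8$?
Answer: $\frac{2 \sqrt{665909 - 61699 \sqrt{1033}}}{71 \sqrt{-5 + 2 \sqrt{1033}}} \approx 4.1988 i$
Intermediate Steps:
$d = -5$
$o{\left(r,M \right)} = -21 + \frac{7 \left(M + r\right)}{-5 + \sqrt{M^{2} + r^{2}}}$ ($o{\left(r,M \right)} = -21 + 7 \frac{M + r}{\sqrt{r^{2} + M^{2}} - 5} = -21 + 7 \frac{M + r}{\sqrt{M^{2} + r^{2}} - 5} = -21 + 7 \frac{M + r}{-5 + \sqrt{M^{2} + r^{2}}} = -21 + \frac{7 \left(M + r\right)}{-5 + \sqrt{M^{2} + r^{2}}}$)
$\sqrt{\frac{4446}{-1278} + o{\left(-6,64 \right)}} = \sqrt{\frac{4446}{-1278} + \frac{7 \left(15 + 64 - 6 - 3 \sqrt{64^{2} + \left(-6\right)^{2}}\right)}{-5 + \sqrt{64^{2} + \left(-6\right)^{2}}}} = \sqrt{4446 \left(- \frac{1}{1278}\right) + \frac{7 \left(15 + 64 - 6 - 3 \sqrt{4096 + 36}\right)}{-5 + \sqrt{4096 + 36}}} = \sqrt{- \frac{247}{71} + \frac{7 \left(15 + 64 - 6 - 3 \sqrt{4132}\right)}{-5 + \sqrt{4132}}} = \sqrt{- \frac{247}{71} + \frac{7 \left(15 + 64 - 6 - 3 \cdot 2 \sqrt{1033}\right)}{-5 + 2 \sqrt{1033}}} = \sqrt{- \frac{247}{71} + \frac{7 \left(15 + 64 - 6 - 6 \sqrt{1033}\right)}{-5 + 2 \sqrt{1033}}} = \sqrt{- \frac{247}{71} + \frac{7 \left(73 - 6 \sqrt{1033}\right)}{-5 + 2 \sqrt{1033}}}$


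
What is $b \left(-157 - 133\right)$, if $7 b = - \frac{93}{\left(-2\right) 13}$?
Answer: $- \frac{13485}{91} \approx -148.19$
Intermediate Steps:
$b = \frac{93}{182}$ ($b = \frac{\left(-93\right) \frac{1}{\left(-2\right) 13}}{7} = \frac{\left(-93\right) \frac{1}{-26}}{7} = \frac{\left(-93\right) \left(- \frac{1}{26}\right)}{7} = \frac{1}{7} \cdot \frac{93}{26} = \frac{93}{182} \approx 0.51099$)
$b \left(-157 - 133\right) = \frac{93 \left(-157 - 133\right)}{182} = \frac{93}{182} \left(-290\right) = - \frac{13485}{91}$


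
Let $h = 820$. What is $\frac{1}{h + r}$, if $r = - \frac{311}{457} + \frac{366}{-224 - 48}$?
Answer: $\frac{62152}{50838713} \approx 0.0012225$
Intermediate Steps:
$r = - \frac{125927}{62152}$ ($r = \left(-311\right) \frac{1}{457} + \frac{366}{-272} = - \frac{311}{457} + 366 \left(- \frac{1}{272}\right) = - \frac{311}{457} - \frac{183}{136} = - \frac{125927}{62152} \approx -2.0261$)
$\frac{1}{h + r} = \frac{1}{820 - \frac{125927}{62152}} = \frac{1}{\frac{50838713}{62152}} = \frac{62152}{50838713}$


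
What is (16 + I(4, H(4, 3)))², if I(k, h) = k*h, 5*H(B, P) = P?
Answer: 8464/25 ≈ 338.56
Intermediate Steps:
H(B, P) = P/5
I(k, h) = h*k
(16 + I(4, H(4, 3)))² = (16 + ((⅕)*3)*4)² = (16 + (⅗)*4)² = (16 + 12/5)² = (92/5)² = 8464/25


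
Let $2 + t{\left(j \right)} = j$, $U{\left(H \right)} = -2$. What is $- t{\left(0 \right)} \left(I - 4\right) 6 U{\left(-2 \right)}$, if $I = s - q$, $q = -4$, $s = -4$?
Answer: $96$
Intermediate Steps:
$t{\left(j \right)} = -2 + j$
$I = 0$ ($I = -4 - -4 = -4 + 4 = 0$)
$- t{\left(0 \right)} \left(I - 4\right) 6 U{\left(-2 \right)} = - \left(-2 + 0\right) \left(0 - 4\right) 6 \left(-2\right) = - - 2 \left(\left(-4\right) 6\right) \left(-2\right) = - \left(-2\right) \left(-24\right) \left(-2\right) = - 48 \left(-2\right) = \left(-1\right) \left(-96\right) = 96$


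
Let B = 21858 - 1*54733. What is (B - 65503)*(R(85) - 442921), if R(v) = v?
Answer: 43565320008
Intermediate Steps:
B = -32875 (B = 21858 - 54733 = -32875)
(B - 65503)*(R(85) - 442921) = (-32875 - 65503)*(85 - 442921) = -98378*(-442836) = 43565320008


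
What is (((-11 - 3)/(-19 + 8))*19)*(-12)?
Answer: -3192/11 ≈ -290.18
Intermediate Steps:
(((-11 - 3)/(-19 + 8))*19)*(-12) = (-14/(-11)*19)*(-12) = (-14*(-1/11)*19)*(-12) = ((14/11)*19)*(-12) = (266/11)*(-12) = -3192/11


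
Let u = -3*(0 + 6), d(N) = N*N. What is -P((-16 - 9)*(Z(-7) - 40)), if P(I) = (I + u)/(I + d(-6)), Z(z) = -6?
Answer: -566/593 ≈ -0.95447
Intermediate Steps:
d(N) = N**2
u = -18 (u = -3*6 = -18)
P(I) = (-18 + I)/(36 + I) (P(I) = (I - 18)/(I + (-6)**2) = (-18 + I)/(I + 36) = (-18 + I)/(36 + I))
-P((-16 - 9)*(Z(-7) - 40)) = -(-18 + (-16 - 9)*(-6 - 40))/(36 + (-16 - 9)*(-6 - 40)) = -(-18 - 25*(-46))/(36 - 25*(-46)) = -(-18 + 1150)/(36 + 1150) = -1132/1186 = -1*566/593 = -566/593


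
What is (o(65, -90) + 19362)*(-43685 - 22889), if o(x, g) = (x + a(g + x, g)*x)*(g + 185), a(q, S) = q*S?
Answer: -926662612738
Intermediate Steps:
a(q, S) = S*q
o(x, g) = (185 + g)*(x + g*x*(g + x)) (o(x, g) = (x + (g*(g + x))*x)*(g + 185) = (x + g*x*(g + x))*(185 + g) = (185 + g)*(x + g*x*(g + x)))
(o(65, -90) + 19362)*(-43685 - 22889) = (65*(185 - 90 + (-90)²*(-90 + 65) + 185*(-90)*(-90 + 65)) + 19362)*(-43685 - 22889) = (65*(185 - 90 + 8100*(-25) + 185*(-90)*(-25)) + 19362)*(-66574) = (65*(185 - 90 - 202500 + 416250) + 19362)*(-66574) = (65*213845 + 19362)*(-66574) = (13899925 + 19362)*(-66574) = 13919287*(-66574) = -926662612738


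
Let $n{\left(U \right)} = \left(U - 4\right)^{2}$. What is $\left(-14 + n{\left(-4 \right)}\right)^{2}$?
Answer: $2500$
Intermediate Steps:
$n{\left(U \right)} = \left(-4 + U\right)^{2}$
$\left(-14 + n{\left(-4 \right)}\right)^{2} = \left(-14 + \left(-4 - 4\right)^{2}\right)^{2} = \left(-14 + \left(-8\right)^{2}\right)^{2} = \left(-14 + 64\right)^{2} = 50^{2} = 2500$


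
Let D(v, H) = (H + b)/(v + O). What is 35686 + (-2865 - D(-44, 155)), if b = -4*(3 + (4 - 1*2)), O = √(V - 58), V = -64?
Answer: 11258593/343 + 45*I*√122/686 ≈ 32824.0 + 0.72455*I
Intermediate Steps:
O = I*√122 (O = √(-64 - 58) = √(-122) = I*√122 ≈ 11.045*I)
b = -20 (b = -4*(3 + (4 - 2)) = -4*(3 + 2) = -4*5 = -20)
D(v, H) = (-20 + H)/(v + I*√122) (D(v, H) = (H - 20)/(v + I*√122) = (-20 + H)/(v + I*√122))
35686 + (-2865 - D(-44, 155)) = 35686 + (-2865 - (-20 + 155)/(-44 + I*√122)) = 35686 + (-2865 - 135/(-44 + I*√122)) = 32821 - 135/(-44 + I*√122)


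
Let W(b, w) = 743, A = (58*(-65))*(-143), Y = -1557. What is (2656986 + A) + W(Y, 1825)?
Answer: 3196839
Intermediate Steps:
A = 539110 (A = -3770*(-143) = 539110)
(2656986 + A) + W(Y, 1825) = (2656986 + 539110) + 743 = 3196096 + 743 = 3196839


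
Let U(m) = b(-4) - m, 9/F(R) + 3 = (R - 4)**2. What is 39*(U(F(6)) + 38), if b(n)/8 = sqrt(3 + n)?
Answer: 1131 + 312*I ≈ 1131.0 + 312.0*I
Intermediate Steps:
b(n) = 8*sqrt(3 + n)
F(R) = 9/(-3 + (-4 + R)**2) (F(R) = 9/(-3 + (R - 4)**2) = 9/(-3 + (-4 + R)**2))
U(m) = -m + 8*I (U(m) = 8*sqrt(3 - 4) - m = 8*sqrt(-1) - m = 8*I - m = -m + 8*I)
39*(U(F(6)) + 38) = 39*((-9/(-3 + (-4 + 6)**2) + 8*I) + 38) = 39*((-9/(-3 + 2**2) + 8*I) + 38) = 39*((-9/(-3 + 4) + 8*I) + 38) = 39*((-9/1 + 8*I) + 38) = 39*((-9 + 8*I) + 38) = 39*(29 + 8*I) = 1131 + 312*I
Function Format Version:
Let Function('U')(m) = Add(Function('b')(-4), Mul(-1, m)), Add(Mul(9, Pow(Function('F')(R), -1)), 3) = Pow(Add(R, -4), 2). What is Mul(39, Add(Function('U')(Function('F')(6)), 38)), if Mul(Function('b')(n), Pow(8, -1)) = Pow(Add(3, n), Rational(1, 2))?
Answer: Add(1131, Mul(312, I)) ≈ Add(1131.0, Mul(312.00, I))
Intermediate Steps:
Function('b')(n) = Mul(8, Pow(Add(3, n), Rational(1, 2)))
Function('F')(R) = Mul(9, Pow(Add(-3, Pow(Add(-4, R), 2)), -1)) (Function('F')(R) = Mul(9, Pow(Add(-3, Pow(Add(R, -4), 2)), -1)) = Mul(9, Pow(Add(-3, Pow(Add(-4, R), 2)), -1)))
Function('U')(m) = Add(Mul(-1, m), Mul(8, I)) (Function('U')(m) = Add(Mul(8, Pow(Add(3, -4), Rational(1, 2))), Mul(-1, m)) = Add(Mul(8, Pow(-1, Rational(1, 2))), Mul(-1, m)) = Add(Mul(8, I), Mul(-1, m)) = Add(Mul(-1, m), Mul(8, I)))
Mul(39, Add(Function('U')(Function('F')(6)), 38)) = Mul(39, Add(Add(Mul(-1, Mul(9, Pow(Add(-3, Pow(Add(-4, 6), 2)), -1))), Mul(8, I)), 38)) = Mul(39, Add(Add(Mul(-1, Mul(9, Pow(Add(-3, Pow(2, 2)), -1))), Mul(8, I)), 38)) = Mul(39, Add(Add(Mul(-1, Mul(9, Pow(Add(-3, 4), -1))), Mul(8, I)), 38)) = Mul(39, Add(Add(Mul(-1, Mul(9, Pow(1, -1))), Mul(8, I)), 38)) = Mul(39, Add(Add(Mul(-1, Mul(9, 1)), Mul(8, I)), 38)) = Mul(39, Add(Add(Mul(-1, 9), Mul(8, I)), 38)) = Mul(39, Add(Add(-9, Mul(8, I)), 38)) = Mul(39, Add(29, Mul(8, I))) = Add(1131, Mul(312, I))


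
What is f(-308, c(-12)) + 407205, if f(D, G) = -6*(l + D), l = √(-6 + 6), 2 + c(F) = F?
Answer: 409053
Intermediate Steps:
c(F) = -2 + F
l = 0 (l = √0 = 0)
f(D, G) = -6*D (f(D, G) = -6*(0 + D) = -6*D)
f(-308, c(-12)) + 407205 = -6*(-308) + 407205 = 1848 + 407205 = 409053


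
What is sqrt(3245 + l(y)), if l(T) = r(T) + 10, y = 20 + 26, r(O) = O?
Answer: sqrt(3301) ≈ 57.454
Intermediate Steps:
y = 46
l(T) = 10 + T (l(T) = T + 10 = 10 + T)
sqrt(3245 + l(y)) = sqrt(3245 + (10 + 46)) = sqrt(3245 + 56) = sqrt(3301)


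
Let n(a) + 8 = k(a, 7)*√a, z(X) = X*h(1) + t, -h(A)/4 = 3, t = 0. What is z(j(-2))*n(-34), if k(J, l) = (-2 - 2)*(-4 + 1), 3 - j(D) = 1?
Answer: 192 - 288*I*√34 ≈ 192.0 - 1679.3*I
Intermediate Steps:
j(D) = 2 (j(D) = 3 - 1*1 = 3 - 1 = 2)
h(A) = -12 (h(A) = -4*3 = -12)
k(J, l) = 12 (k(J, l) = -4*(-3) = 12)
z(X) = -12*X (z(X) = X*(-12) + 0 = -12*X + 0 = -12*X)
n(a) = -8 + 12*√a
z(j(-2))*n(-34) = (-12*2)*(-8 + 12*√(-34)) = -24*(-8 + 12*(I*√34)) = -24*(-8 + 12*I*√34) = 192 - 288*I*√34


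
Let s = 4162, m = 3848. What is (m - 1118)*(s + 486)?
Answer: 12689040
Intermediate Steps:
(m - 1118)*(s + 486) = (3848 - 1118)*(4162 + 486) = 2730*4648 = 12689040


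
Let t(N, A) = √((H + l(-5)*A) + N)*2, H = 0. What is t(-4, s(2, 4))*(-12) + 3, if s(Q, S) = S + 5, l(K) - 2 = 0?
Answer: 3 - 24*√14 ≈ -86.800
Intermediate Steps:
l(K) = 2 (l(K) = 2 + 0 = 2)
s(Q, S) = 5 + S
t(N, A) = 2*√(N + 2*A) (t(N, A) = √((0 + 2*A) + N)*2 = √(2*A + N)*2 = √(N + 2*A)*2 = 2*√(N + 2*A))
t(-4, s(2, 4))*(-12) + 3 = (2*√(-4 + 2*(5 + 4)))*(-12) + 3 = (2*√(-4 + 2*9))*(-12) + 3 = (2*√(-4 + 18))*(-12) + 3 = (2*√14)*(-12) + 3 = -24*√14 + 3 = 3 - 24*√14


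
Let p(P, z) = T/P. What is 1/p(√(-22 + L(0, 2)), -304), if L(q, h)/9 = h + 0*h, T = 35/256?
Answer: 512*I/35 ≈ 14.629*I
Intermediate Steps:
T = 35/256 (T = 35*(1/256) = 35/256 ≈ 0.13672)
L(q, h) = 9*h (L(q, h) = 9*(h + 0*h) = 9*(h + 0) = 9*h)
p(P, z) = 35/(256*P)
1/p(√(-22 + L(0, 2)), -304) = 1/(35/(256*(√(-22 + 9*2)))) = 1/(35/(256*(√(-22 + 18)))) = 1/(35/(256*(√(-4)))) = 1/(35/(256*((2*I)))) = 1/(35*(-I/2)/256) = 1/(-35*I/512) = 512*I/35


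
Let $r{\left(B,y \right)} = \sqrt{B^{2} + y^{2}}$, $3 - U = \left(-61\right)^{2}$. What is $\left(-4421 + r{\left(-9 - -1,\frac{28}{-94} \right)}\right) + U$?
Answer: $-8139 + \frac{2 \sqrt{35393}}{47} \approx -8131.0$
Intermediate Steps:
$U = -3718$ ($U = 3 - \left(-61\right)^{2} = 3 - 3721 = -3718$)
$\left(-4421 + r{\left(-9 - -1,\frac{28}{-94} \right)}\right) + U = \left(-4421 + \sqrt{\left(-9 - -1\right)^{2} + \left(\frac{28}{-94}\right)^{2}}\right) - 3718 = \left(-4421 + \sqrt{\left(-9 + 1\right)^{2} + \left(28 \left(- \frac{1}{94}\right)\right)^{2}}\right) - 3718 = \left(-4421 + \sqrt{\left(-8\right)^{2} + \left(- \frac{14}{47}\right)^{2}}\right) - 3718 = \left(-4421 + \sqrt{64 + \frac{196}{2209}}\right) - 3718 = \left(-4421 + \sqrt{\frac{141572}{2209}}\right) - 3718 = \left(-4421 + \frac{2 \sqrt{35393}}{47}\right) - 3718 = -8139 + \frac{2 \sqrt{35393}}{47}$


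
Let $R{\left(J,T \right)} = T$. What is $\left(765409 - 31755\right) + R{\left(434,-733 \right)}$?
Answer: $732921$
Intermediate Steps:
$\left(765409 - 31755\right) + R{\left(434,-733 \right)} = \left(765409 - 31755\right) - 733 = 733654 - 733 = 732921$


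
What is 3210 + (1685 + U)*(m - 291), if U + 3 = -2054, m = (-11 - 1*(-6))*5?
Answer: 120762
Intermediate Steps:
m = -25 (m = (-11 + 6)*5 = -5*5 = -25)
U = -2057 (U = -3 - 2054 = -2057)
3210 + (1685 + U)*(m - 291) = 3210 + (1685 - 2057)*(-25 - 291) = 3210 - 372*(-316) = 3210 + 117552 = 120762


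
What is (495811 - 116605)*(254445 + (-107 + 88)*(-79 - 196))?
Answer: 98468422020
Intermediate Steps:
(495811 - 116605)*(254445 + (-107 + 88)*(-79 - 196)) = 379206*(254445 - 19*(-275)) = 379206*(254445 + 5225) = 379206*259670 = 98468422020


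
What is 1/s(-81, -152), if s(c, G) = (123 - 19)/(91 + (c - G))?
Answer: 81/52 ≈ 1.5577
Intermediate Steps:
s(c, G) = 104/(91 + c - G)
1/s(-81, -152) = 1/(104/(91 - 81 - 1*(-152))) = 1/(104/(91 - 81 + 152)) = 1/(104/162) = 1/(104*(1/162)) = 1/(52/81) = 81/52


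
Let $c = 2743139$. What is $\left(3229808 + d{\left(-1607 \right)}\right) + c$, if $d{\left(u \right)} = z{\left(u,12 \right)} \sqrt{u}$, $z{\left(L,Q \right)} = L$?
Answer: $5972947 - 1607 i \sqrt{1607} \approx 5.9729 \cdot 10^{6} - 64420.0 i$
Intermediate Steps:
$d{\left(u \right)} = u^{\frac{3}{2}}$ ($d{\left(u \right)} = u \sqrt{u} = u^{\frac{3}{2}}$)
$\left(3229808 + d{\left(-1607 \right)}\right) + c = \left(3229808 + \left(-1607\right)^{\frac{3}{2}}\right) + 2743139 = \left(3229808 - 1607 i \sqrt{1607}\right) + 2743139 = 5972947 - 1607 i \sqrt{1607}$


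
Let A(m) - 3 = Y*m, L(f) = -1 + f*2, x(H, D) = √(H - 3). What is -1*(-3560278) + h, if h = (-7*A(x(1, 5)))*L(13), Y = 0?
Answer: 3559753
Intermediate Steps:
x(H, D) = √(-3 + H)
L(f) = -1 + 2*f
A(m) = 3 (A(m) = 3 + 0*m = 3 + 0 = 3)
h = -525 (h = (-7*3)*(-1 + 2*13) = -21*(-1 + 26) = -21*25 = -525)
-1*(-3560278) + h = -1*(-3560278) - 525 = 3560278 - 525 = 3559753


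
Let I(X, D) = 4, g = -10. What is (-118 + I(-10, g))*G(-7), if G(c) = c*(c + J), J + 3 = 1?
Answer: -7182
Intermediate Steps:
J = -2 (J = -3 + 1 = -2)
G(c) = c*(-2 + c) (G(c) = c*(c - 2) = c*(-2 + c))
(-118 + I(-10, g))*G(-7) = (-118 + 4)*(-7*(-2 - 7)) = -(-798)*(-9) = -114*63 = -7182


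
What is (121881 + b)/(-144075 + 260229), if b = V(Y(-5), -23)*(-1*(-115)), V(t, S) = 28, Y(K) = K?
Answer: 125101/116154 ≈ 1.0770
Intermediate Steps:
b = 3220 (b = 28*(-1*(-115)) = 28*115 = 3220)
(121881 + b)/(-144075 + 260229) = (121881 + 3220)/(-144075 + 260229) = 125101/116154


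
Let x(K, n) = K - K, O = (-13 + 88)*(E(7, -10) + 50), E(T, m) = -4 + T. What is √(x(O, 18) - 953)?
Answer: I*√953 ≈ 30.871*I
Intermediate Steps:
O = 3975 (O = (-13 + 88)*((-4 + 7) + 50) = 75*(3 + 50) = 75*53 = 3975)
x(K, n) = 0
√(x(O, 18) - 953) = √(0 - 953) = √(-953) = I*√953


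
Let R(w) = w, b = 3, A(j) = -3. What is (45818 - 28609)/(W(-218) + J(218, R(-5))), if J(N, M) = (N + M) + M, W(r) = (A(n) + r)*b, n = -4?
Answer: -17209/455 ≈ -37.822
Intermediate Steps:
W(r) = -9 + 3*r (W(r) = (-3 + r)*3 = -9 + 3*r)
J(N, M) = N + 2*M (J(N, M) = (M + N) + M = N + 2*M)
(45818 - 28609)/(W(-218) + J(218, R(-5))) = (45818 - 28609)/((-9 + 3*(-218)) + (218 + 2*(-5))) = 17209/((-9 - 654) + (218 - 10)) = 17209/(-663 + 208) = 17209/(-455) = 17209*(-1/455) = -17209/455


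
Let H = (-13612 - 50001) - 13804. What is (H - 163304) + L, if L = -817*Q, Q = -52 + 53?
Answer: -241538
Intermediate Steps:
Q = 1
L = -817 (L = -817*1 = -817)
H = -77417 (H = -63613 - 13804 = -77417)
(H - 163304) + L = (-77417 - 163304) - 817 = -240721 - 817 = -241538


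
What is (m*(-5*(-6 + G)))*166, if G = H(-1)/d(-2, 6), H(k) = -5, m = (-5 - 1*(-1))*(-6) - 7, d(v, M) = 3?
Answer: 324530/3 ≈ 1.0818e+5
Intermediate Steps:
m = 17 (m = (-5 + 1)*(-6) - 7 = -4*(-6) - 7 = 24 - 7 = 17)
G = -5/3 ≈ -1.6667
(m*(-5*(-6 + G)))*166 = (17*(-5*(-6 - 5/3)))*166 = (17*(-5*(-23/3)))*166 = (17*(115/3))*166 = (1955/3)*166 = 324530/3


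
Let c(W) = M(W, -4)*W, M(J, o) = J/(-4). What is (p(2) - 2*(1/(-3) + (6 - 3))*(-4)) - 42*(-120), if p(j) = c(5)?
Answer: 60661/12 ≈ 5055.1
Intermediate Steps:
M(J, o) = -J/4 (M(J, o) = J*(-¼) = -J/4)
c(W) = -W²/4 (c(W) = (-W/4)*W = -W²/4)
p(j) = -25/4 (p(j) = -¼*5² = -¼*25 = -25/4)
(p(2) - 2*(1/(-3) + (6 - 3))*(-4)) - 42*(-120) = (-25/4 - 2*(1/(-3) + (6 - 3))*(-4)) - 42*(-120) = (-25/4 - 2*(1*(-⅓) + 3)*(-4)) + 5040 = (-25/4 - 2*(-⅓ + 3)*(-4)) + 5040 = (-25/4 - 16*(-4)/3) + 5040 = (-25/4 - 2*(-32/3)) + 5040 = (-25/4 + 64/3) + 5040 = 181/12 + 5040 = 60661/12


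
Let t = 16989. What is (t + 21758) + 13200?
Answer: 51947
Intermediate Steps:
(t + 21758) + 13200 = (16989 + 21758) + 13200 = 38747 + 13200 = 51947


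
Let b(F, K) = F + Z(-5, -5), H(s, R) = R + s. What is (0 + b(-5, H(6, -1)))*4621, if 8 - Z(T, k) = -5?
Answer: 36968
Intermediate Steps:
Z(T, k) = 13 (Z(T, k) = 8 - 1*(-5) = 8 + 5 = 13)
b(F, K) = 13 + F (b(F, K) = F + 13 = 13 + F)
(0 + b(-5, H(6, -1)))*4621 = (0 + (13 - 5))*4621 = (0 + 8)*4621 = 8*4621 = 36968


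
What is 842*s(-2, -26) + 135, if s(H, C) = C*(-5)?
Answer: 109595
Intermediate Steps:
s(H, C) = -5*C
842*s(-2, -26) + 135 = 842*(-5*(-26)) + 135 = 842*130 + 135 = 109460 + 135 = 109595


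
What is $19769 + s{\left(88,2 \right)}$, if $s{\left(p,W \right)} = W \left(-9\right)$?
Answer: $19751$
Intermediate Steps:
$s{\left(p,W \right)} = - 9 W$
$19769 + s{\left(88,2 \right)} = 19769 - 18 = 19751$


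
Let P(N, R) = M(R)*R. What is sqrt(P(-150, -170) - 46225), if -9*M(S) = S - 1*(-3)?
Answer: I*sqrt(444415)/3 ≈ 222.21*I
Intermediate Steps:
M(S) = -1/3 - S/9 (M(S) = -(S - 1*(-3))/9 = -(S + 3)/9 = -(3 + S)/9 = -1/3 - S/9)
P(N, R) = R*(-1/3 - R/9) (P(N, R) = (-1/3 - R/9)*R = R*(-1/3 - R/9))
sqrt(P(-150, -170) - 46225) = sqrt(-1/9*(-170)*(3 - 170) - 46225) = sqrt(-1/9*(-170)*(-167) - 46225) = sqrt(-28390/9 - 46225) = sqrt(-444415/9) = I*sqrt(444415)/3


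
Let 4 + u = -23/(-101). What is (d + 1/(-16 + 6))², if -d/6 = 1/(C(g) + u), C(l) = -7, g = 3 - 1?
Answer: 1545049/7398400 ≈ 0.20884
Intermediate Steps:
g = 2
u = -381/101 (u = -4 - 23/(-101) = -4 - 23*(-1/101) = -4 + 23/101 = -381/101 ≈ -3.7723)
d = 303/544 (d = -6/(-7 - 381/101) = -6/(-1088/101) = -6*(-101/1088) = 303/544 ≈ 0.55698)
(d + 1/(-16 + 6))² = (303/544 + 1/(-16 + 6))² = (303/544 + 1/(-10))² = (303/544 - ⅒)² = (1243/2720)² = 1545049/7398400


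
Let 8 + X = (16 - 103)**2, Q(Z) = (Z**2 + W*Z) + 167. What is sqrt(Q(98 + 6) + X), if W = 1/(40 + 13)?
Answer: 2*sqrt(13023902)/53 ≈ 136.18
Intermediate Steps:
W = 1/53 ≈ 0.018868
Q(Z) = 167 + Z**2 + Z/53 (Q(Z) = (Z**2 + Z/53) + 167 = 167 + Z**2 + Z/53)
X = 7561 (X = -8 + (16 - 103)**2 = -8 + (-87)**2 = -8 + 7569 = 7561)
sqrt(Q(98 + 6) + X) = sqrt((167 + (98 + 6)**2 + (98 + 6)/53) + 7561) = sqrt((167 + 104**2 + (1/53)*104) + 7561) = sqrt((167 + 10816 + 104/53) + 7561) = sqrt(582203/53 + 7561) = sqrt(982936/53) = 2*sqrt(13023902)/53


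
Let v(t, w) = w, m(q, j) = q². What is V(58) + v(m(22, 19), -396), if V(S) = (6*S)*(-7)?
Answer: -2832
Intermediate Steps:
V(S) = -42*S
V(58) + v(m(22, 19), -396) = -42*58 - 396 = -2436 - 396 = -2832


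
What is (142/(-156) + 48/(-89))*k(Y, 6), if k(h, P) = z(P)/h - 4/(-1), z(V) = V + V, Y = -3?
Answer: 0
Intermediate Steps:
z(V) = 2*V
k(h, P) = 4 + 2*P/h (k(h, P) = (2*P)/h - 4/(-1) = 2*P/h - 4*(-1) = 2*P/h + 4 = 4 + 2*P/h)
(142/(-156) + 48/(-89))*k(Y, 6) = (142/(-156) + 48/(-89))*(4 + 2*6/(-3)) = (142*(-1/156) + 48*(-1/89))*(4 + 2*6*(-⅓)) = (-71/78 - 48/89)*(4 - 4) = -10063/6942*0 = 0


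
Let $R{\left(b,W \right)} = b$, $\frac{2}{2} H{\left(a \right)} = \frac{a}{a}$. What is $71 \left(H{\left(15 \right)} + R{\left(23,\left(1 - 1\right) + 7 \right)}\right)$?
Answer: $1704$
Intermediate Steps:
$H{\left(a \right)} = 1$ ($H{\left(a \right)} = \frac{a}{a} = 1$)
$71 \left(H{\left(15 \right)} + R{\left(23,\left(1 - 1\right) + 7 \right)}\right) = 71 \left(1 + 23\right) = 71 \cdot 24 = 1704$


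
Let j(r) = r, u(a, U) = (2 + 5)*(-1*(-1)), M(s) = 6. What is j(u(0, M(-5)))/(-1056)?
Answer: -7/1056 ≈ -0.0066288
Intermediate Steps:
u(a, U) = 7 (u(a, U) = 7*1 = 7)
j(u(0, M(-5)))/(-1056) = 7/(-1056) = 7*(-1/1056) = -7/1056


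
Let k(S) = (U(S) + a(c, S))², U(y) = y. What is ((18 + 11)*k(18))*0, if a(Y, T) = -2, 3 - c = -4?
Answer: 0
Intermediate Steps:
c = 7 (c = 3 - 1*(-4) = 3 + 4 = 7)
k(S) = (-2 + S)² (k(S) = (S - 2)² = (-2 + S)²)
((18 + 11)*k(18))*0 = ((18 + 11)*(-2 + 18)²)*0 = (29*16²)*0 = (29*256)*0 = 7424*0 = 0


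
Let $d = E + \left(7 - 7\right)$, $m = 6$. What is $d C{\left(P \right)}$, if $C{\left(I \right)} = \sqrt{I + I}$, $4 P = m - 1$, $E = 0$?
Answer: $0$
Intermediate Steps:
$P = \frac{5}{4}$ ($P = \frac{6 - 1}{4} = \frac{1}{4} \cdot 5 = \frac{5}{4} \approx 1.25$)
$d = 0$ ($d = 0 + \left(7 - 7\right) = 0 + 0 = 0$)
$C{\left(I \right)} = \sqrt{2} \sqrt{I}$ ($C{\left(I \right)} = \sqrt{2 I} = \sqrt{2} \sqrt{I}$)
$d C{\left(P \right)} = 0 \sqrt{2} \sqrt{\frac{5}{4}} = 0 \sqrt{2} \frac{\sqrt{5}}{2} = 0 \frac{\sqrt{10}}{2} = 0$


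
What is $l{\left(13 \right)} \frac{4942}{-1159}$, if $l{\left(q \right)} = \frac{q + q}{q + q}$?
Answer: $- \frac{4942}{1159} \approx -4.264$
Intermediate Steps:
$l{\left(q \right)} = 1$ ($l{\left(q \right)} = \frac{2 q}{2 q} = 2 q \frac{1}{2 q} = 1$)
$l{\left(13 \right)} \frac{4942}{-1159} = 1 \frac{4942}{-1159} = 1 \cdot 4942 \left(- \frac{1}{1159}\right) = 1 \left(- \frac{4942}{1159}\right) = - \frac{4942}{1159}$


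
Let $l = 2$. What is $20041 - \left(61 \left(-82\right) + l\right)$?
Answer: $25041$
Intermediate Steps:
$20041 - \left(61 \left(-82\right) + l\right) = 20041 - \left(61 \left(-82\right) + 2\right) = 20041 - \left(-5002 + 2\right) = 20041 - -5000 = 20041 + 5000 = 25041$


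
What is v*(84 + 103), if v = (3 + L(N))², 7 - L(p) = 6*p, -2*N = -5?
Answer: 4675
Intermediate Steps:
N = 5/2 (N = -½*(-5) = 5/2 ≈ 2.5000)
L(p) = 7 - 6*p
v = 25 (v = (3 + (7 - 6*5/2))² = (3 + (7 - 15))² = (3 - 8)² = (-5)² = 25)
v*(84 + 103) = 25*(84 + 103) = 25*187 = 4675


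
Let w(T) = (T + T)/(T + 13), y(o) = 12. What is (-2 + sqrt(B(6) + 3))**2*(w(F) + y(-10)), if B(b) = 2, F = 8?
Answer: 804/7 - 1072*sqrt(5)/21 ≈ 0.71120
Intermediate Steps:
w(T) = 2*T/(13 + T) (w(T) = (2*T)/(13 + T) = 2*T/(13 + T))
(-2 + sqrt(B(6) + 3))**2*(w(F) + y(-10)) = (-2 + sqrt(2 + 3))**2*(2*8/(13 + 8) + 12) = (-2 + sqrt(5))**2*(2*8/21 + 12) = (-2 + sqrt(5))**2*(2*8*(1/21) + 12) = (-2 + sqrt(5))**2*(16/21 + 12) = (-2 + sqrt(5))**2*(268/21) = 268*(-2 + sqrt(5))**2/21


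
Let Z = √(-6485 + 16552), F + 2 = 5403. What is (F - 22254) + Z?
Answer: -16853 + √10067 ≈ -16753.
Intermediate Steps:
F = 5401 (F = -2 + 5403 = 5401)
Z = √10067 ≈ 100.33
(F - 22254) + Z = (5401 - 22254) + √10067 = -16853 + √10067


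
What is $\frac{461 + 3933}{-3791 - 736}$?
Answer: $- \frac{4394}{4527} \approx -0.97062$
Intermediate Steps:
$\frac{461 + 3933}{-3791 - 736} = \frac{4394}{-4527} = 4394 \left(- \frac{1}{4527}\right) = - \frac{4394}{4527}$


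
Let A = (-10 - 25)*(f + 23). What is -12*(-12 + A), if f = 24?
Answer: 19884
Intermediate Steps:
A = -1645 (A = (-10 - 25)*(24 + 23) = -35*47 = -1645)
-12*(-12 + A) = -12*(-12 - 1645) = -12*(-1657) = 19884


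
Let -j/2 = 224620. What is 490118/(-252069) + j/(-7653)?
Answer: 36496201502/643028019 ≈ 56.757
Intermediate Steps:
j = -449240 (j = -2*224620 = -449240)
490118/(-252069) + j/(-7653) = 490118/(-252069) - 449240/(-7653) = 490118*(-1/252069) - 449240*(-1/7653) = -490118/252069 + 449240/7653 = 36496201502/643028019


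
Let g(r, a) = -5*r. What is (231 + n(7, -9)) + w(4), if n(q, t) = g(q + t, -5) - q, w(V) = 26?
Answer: 260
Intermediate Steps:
n(q, t) = -6*q - 5*t (n(q, t) = -5*(q + t) - q = (-5*q - 5*t) - q = -6*q - 5*t)
(231 + n(7, -9)) + w(4) = (231 + (-6*7 - 5*(-9))) + 26 = (231 + (-42 + 45)) + 26 = (231 + 3) + 26 = 234 + 26 = 260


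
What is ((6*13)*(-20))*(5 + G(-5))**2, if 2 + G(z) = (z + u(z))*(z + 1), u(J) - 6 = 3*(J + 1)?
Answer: -3446040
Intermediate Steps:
u(J) = 9 + 3*J (u(J) = 6 + 3*(J + 1) = 6 + 3*(1 + J) = 6 + (3 + 3*J) = 9 + 3*J)
G(z) = -2 + (1 + z)*(9 + 4*z) (G(z) = -2 + (z + (9 + 3*z))*(z + 1) = -2 + (9 + 4*z)*(1 + z) = -2 + (1 + z)*(9 + 4*z))
((6*13)*(-20))*(5 + G(-5))**2 = ((6*13)*(-20))*(5 + (7 + 4*(-5)**2 + 13*(-5)))**2 = (78*(-20))*(5 + (7 + 4*25 - 65))**2 = -1560*(5 + (7 + 100 - 65))**2 = -1560*(5 + 42)**2 = -1560*47**2 = -1560*2209 = -3446040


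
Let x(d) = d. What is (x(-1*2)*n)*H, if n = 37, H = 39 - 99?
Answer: 4440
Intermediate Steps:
H = -60
(x(-1*2)*n)*H = (-1*2*37)*(-60) = -2*37*(-60) = -74*(-60) = 4440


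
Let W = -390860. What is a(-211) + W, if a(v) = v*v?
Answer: -346339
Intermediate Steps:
a(v) = v²
a(-211) + W = (-211)² - 390860 = 44521 - 390860 = -346339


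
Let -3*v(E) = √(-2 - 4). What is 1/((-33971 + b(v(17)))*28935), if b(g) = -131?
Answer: -1/986741370 ≈ -1.0134e-9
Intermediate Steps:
v(E) = -I*√6/3 (v(E) = -√(-2 - 4)/3 = -I*√6/3)
1/((-33971 + b(v(17)))*28935) = 1/(-33971 - 131*28935) = (1/28935)/(-34102) = -1/34102*1/28935 = -1/986741370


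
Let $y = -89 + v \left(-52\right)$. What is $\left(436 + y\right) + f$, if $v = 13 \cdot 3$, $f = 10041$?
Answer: $8360$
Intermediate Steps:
$v = 39$
$y = -2117$ ($y = -89 + 39 \left(-52\right) = -89 - 2028 = -2117$)
$\left(436 + y\right) + f = \left(436 - 2117\right) + 10041 = -1681 + 10041 = 8360$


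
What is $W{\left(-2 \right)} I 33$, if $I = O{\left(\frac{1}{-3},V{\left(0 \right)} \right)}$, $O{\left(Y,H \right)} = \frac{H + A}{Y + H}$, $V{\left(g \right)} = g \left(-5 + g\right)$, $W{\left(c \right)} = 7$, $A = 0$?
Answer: $0$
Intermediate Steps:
$O{\left(Y,H \right)} = \frac{H}{H + Y}$ ($O{\left(Y,H \right)} = \frac{H + 0}{Y + H} = \frac{H}{H + Y}$)
$I = 0$ ($I = \frac{0 \left(-5 + 0\right)}{0 \left(-5 + 0\right) + \frac{1}{-3}} = \frac{0 \left(-5\right)}{0 \left(-5\right) - \frac{1}{3}} = \frac{0}{0 - \frac{1}{3}} = \frac{0}{- \frac{1}{3}} = 0 \left(-3\right) = 0$)
$W{\left(-2 \right)} I 33 = 7 \cdot 0 \cdot 33 = 0 \cdot 33 = 0$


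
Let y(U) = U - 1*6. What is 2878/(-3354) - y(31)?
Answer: -43364/1677 ≈ -25.858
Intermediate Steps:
y(U) = -6 + U (y(U) = U - 6 = -6 + U)
2878/(-3354) - y(31) = 2878/(-3354) - (-6 + 31) = 2878*(-1/3354) - 1*25 = -1439/1677 - 25 = -43364/1677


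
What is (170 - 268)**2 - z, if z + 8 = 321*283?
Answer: -81231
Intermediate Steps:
z = 90835 (z = -8 + 321*283 = -8 + 90843 = 90835)
(170 - 268)**2 - z = (170 - 268)**2 - 1*90835 = (-98)**2 - 90835 = 9604 - 90835 = -81231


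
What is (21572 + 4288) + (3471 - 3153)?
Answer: 26178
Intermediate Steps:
(21572 + 4288) + (3471 - 3153) = 25860 + 318 = 26178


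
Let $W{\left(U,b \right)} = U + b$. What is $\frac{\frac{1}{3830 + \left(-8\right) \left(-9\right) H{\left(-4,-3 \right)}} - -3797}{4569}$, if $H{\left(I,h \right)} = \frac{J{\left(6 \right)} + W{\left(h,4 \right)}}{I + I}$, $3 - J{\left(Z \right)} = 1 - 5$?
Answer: $\frac{14269127}{17170302} \approx 0.83104$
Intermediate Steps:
$J{\left(Z \right)} = 7$ ($J{\left(Z \right)} = 3 - \left(1 - 5\right) = 3 - -4 = 3 + 4 = 7$)
$H{\left(I,h \right)} = \frac{11 + h}{2 I}$ ($H{\left(I,h \right)} = \frac{7 + \left(h + 4\right)}{I + I} = \frac{7 + \left(4 + h\right)}{2 I} = \left(11 + h\right) \frac{1}{2 I} = \frac{11 + h}{2 I}$)
$\frac{\frac{1}{3830 + \left(-8\right) \left(-9\right) H{\left(-4,-3 \right)}} - -3797}{4569} = \frac{\frac{1}{3830 + \left(-8\right) \left(-9\right) \frac{11 - 3}{2 \left(-4\right)}} - -3797}{4569} = \left(\frac{1}{3830 + 72 \cdot \frac{1}{2} \left(- \frac{1}{4}\right) 8} + 3797\right) \frac{1}{4569} = \left(\frac{1}{3830 + 72 \left(-1\right)} + 3797\right) \frac{1}{4569} = \left(\frac{1}{3830 - 72} + 3797\right) \frac{1}{4569} = \left(\frac{1}{3758} + 3797\right) \frac{1}{4569} = \frac{14269127}{3758} \cdot \frac{1}{4569} = \frac{14269127}{17170302}$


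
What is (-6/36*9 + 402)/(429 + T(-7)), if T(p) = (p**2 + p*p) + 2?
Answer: 801/1058 ≈ 0.75709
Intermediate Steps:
T(p) = 2 + 2*p**2 (T(p) = (p**2 + p**2) + 2 = 2*p**2 + 2 = 2 + 2*p**2)
(-6/36*9 + 402)/(429 + T(-7)) = (-6/36*9 + 402)/(429 + (2 + 2*(-7)**2)) = (-6*1/36*9 + 402)/(429 + (2 + 2*49)) = (-1/6*9 + 402)/(429 + (2 + 98)) = (-3/2 + 402)/(429 + 100) = (801/2)/529 = (801/2)*(1/529) = 801/1058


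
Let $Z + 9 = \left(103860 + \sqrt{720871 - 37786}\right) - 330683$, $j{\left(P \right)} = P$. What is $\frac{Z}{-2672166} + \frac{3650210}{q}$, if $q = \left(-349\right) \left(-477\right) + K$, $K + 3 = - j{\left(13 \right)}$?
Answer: $\frac{4895862414542}{222400367931} - \frac{\sqrt{683085}}{2672166} \approx 22.013$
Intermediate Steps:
$K = -16$ ($K = -3 - 13 = -16$)
$Z = -226832 + \sqrt{683085}$ ($Z = -9 - \left(226823 - \sqrt{720871 - 37786}\right) = -9 - \left(226823 - \sqrt{683085}\right) = -226832 + \sqrt{683085} \approx -2.2601 \cdot 10^{5}$)
$q = 166457$ ($q = \left(-349\right) \left(-477\right) - 16 = 166473 - 16 = 166457$)
$\frac{Z}{-2672166} + \frac{3650210}{q} = \frac{-226832 + \sqrt{683085}}{-2672166} + \frac{3650210}{166457} = \left(-226832 + \sqrt{683085}\right) \left(- \frac{1}{2672166}\right) + 3650210 \cdot \frac{1}{166457} = \left(\frac{113416}{1336083} - \frac{\sqrt{683085}}{2672166}\right) + \frac{3650210}{166457} = \frac{4895862414542}{222400367931} - \frac{\sqrt{683085}}{2672166}$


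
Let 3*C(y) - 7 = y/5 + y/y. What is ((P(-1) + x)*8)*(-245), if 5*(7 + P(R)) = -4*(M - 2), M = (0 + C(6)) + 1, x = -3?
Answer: 342608/15 ≈ 22841.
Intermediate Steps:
C(y) = 8/3 + y/15 (C(y) = 7/3 + (y/5 + y/y)/3 = 7/3 + (y*(⅕) + 1)/3 = 7/3 + (y/5 + 1)/3 = 7/3 + (1 + y/5)/3 = 7/3 + (⅓ + y/15) = 8/3 + y/15)
M = 61/15 (M = (0 + (8/3 + (1/15)*6)) + 1 = (0 + (8/3 + ⅖)) + 1 = (0 + 46/15) + 1 = 46/15 + 1 = 61/15 ≈ 4.0667)
P(R) = -649/75 (P(R) = -7 + (-4*(61/15 - 2))/5 = -7 + (-4*31/15)/5 = -7 + (⅕)*(-124/15) = -7 - 124/75 = -649/75)
((P(-1) + x)*8)*(-245) = ((-649/75 - 3)*8)*(-245) = -874/75*8*(-245) = -6992/75*(-245) = 342608/15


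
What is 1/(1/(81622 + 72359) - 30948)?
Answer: -153981/4765403987 ≈ -3.2312e-5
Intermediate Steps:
1/(1/(81622 + 72359) - 30948) = 1/(1/153981 - 30948) = 1/(-4765403987/153981) = -153981/4765403987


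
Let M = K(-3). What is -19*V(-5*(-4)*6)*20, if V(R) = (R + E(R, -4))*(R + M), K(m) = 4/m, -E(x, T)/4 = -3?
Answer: -5952320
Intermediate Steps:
E(x, T) = 12 (E(x, T) = -4*(-3) = 12)
M = -4/3 (M = 4/(-3) = 4*(-1/3) = -4/3 ≈ -1.3333)
V(R) = (12 + R)*(-4/3 + R) (V(R) = (R + 12)*(R - 4/3) = (12 + R)*(-4/3 + R))
-19*V(-5*(-4)*6)*20 = -19*(-16 + (-5*(-4)*6)**2 + 32*(-5*(-4)*6)/3)*20 = -19*(-16 + (20*6)**2 + 32*(20*6)/3)*20 = -19*(-16 + 120**2 + (32/3)*120)*20 = -19*(-16 + 14400 + 1280)*20 = -19*15664*20 = -297616*20 = -5952320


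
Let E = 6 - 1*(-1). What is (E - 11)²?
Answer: 16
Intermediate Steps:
E = 7 (E = 6 + 1 = 7)
(E - 11)² = (7 - 11)² = (-4)² = 16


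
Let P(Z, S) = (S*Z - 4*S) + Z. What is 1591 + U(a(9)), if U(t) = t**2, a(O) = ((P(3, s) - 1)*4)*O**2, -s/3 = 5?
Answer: 30339655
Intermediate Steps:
s = -15 (s = -3*5 = -15)
P(Z, S) = Z - 4*S + S*Z (P(Z, S) = (-4*S + S*Z) + Z = Z - 4*S + S*Z)
a(O) = 68*O**2 (a(O) = (((3 - 4*(-15) - 15*3) - 1)*4)*O**2 = (((3 + 60 - 45) - 1)*4)*O**2 = ((18 - 1)*4)*O**2 = (17*4)*O**2 = 68*O**2)
1591 + U(a(9)) = 1591 + (68*9**2)**2 = 1591 + (68*81)**2 = 1591 + 5508**2 = 1591 + 30338064 = 30339655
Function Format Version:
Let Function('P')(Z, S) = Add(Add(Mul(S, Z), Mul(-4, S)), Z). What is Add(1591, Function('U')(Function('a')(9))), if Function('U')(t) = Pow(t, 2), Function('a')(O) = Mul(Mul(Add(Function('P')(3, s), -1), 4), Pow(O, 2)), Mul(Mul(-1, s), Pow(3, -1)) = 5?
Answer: 30339655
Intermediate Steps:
s = -15 (s = Mul(-3, 5) = -15)
Function('P')(Z, S) = Add(Z, Mul(-4, S), Mul(S, Z)) (Function('P')(Z, S) = Add(Add(Mul(-4, S), Mul(S, Z)), Z) = Add(Z, Mul(-4, S), Mul(S, Z)))
Function('a')(O) = Mul(68, Pow(O, 2)) (Function('a')(O) = Mul(Mul(Add(Add(3, Mul(-4, -15), Mul(-15, 3)), -1), 4), Pow(O, 2)) = Mul(Mul(Add(Add(3, 60, -45), -1), 4), Pow(O, 2)) = Mul(Mul(Add(18, -1), 4), Pow(O, 2)) = Mul(Mul(17, 4), Pow(O, 2)) = Mul(68, Pow(O, 2)))
Add(1591, Function('U')(Function('a')(9))) = Add(1591, Pow(Mul(68, Pow(9, 2)), 2)) = Add(1591, Pow(Mul(68, 81), 2)) = Add(1591, Pow(5508, 2)) = Add(1591, 30338064) = 30339655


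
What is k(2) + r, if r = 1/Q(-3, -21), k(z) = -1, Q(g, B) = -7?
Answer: -8/7 ≈ -1.1429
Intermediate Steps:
r = -1/7 (r = 1/(-7) = -1/7 ≈ -0.14286)
k(2) + r = -1 - 1/7 = -8/7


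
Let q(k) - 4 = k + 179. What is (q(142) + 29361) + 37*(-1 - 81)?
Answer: 26652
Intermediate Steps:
q(k) = 183 + k (q(k) = 4 + (k + 179) = 4 + (179 + k) = 183 + k)
(q(142) + 29361) + 37*(-1 - 81) = ((183 + 142) + 29361) + 37*(-1 - 81) = (325 + 29361) + 37*(-82) = 29686 - 3034 = 26652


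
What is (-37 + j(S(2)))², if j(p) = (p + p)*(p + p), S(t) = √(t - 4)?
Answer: 2025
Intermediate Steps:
S(t) = √(-4 + t)
j(p) = 4*p² (j(p) = (2*p)*(2*p) = 4*p²)
(-37 + j(S(2)))² = (-37 + 4*(√(-4 + 2))²)² = (-37 + 4*(√(-2))²)² = (-37 + 4*(I*√2)²)² = (-37 + 4*(-2))² = (-37 - 8)² = (-45)² = 2025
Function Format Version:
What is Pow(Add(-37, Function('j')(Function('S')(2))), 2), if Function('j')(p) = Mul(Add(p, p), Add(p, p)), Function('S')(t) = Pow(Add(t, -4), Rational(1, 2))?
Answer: 2025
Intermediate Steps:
Function('S')(t) = Pow(Add(-4, t), Rational(1, 2))
Function('j')(p) = Mul(4, Pow(p, 2)) (Function('j')(p) = Mul(Mul(2, p), Mul(2, p)) = Mul(4, Pow(p, 2)))
Pow(Add(-37, Function('j')(Function('S')(2))), 2) = Pow(Add(-37, Mul(4, Pow(Pow(Add(-4, 2), Rational(1, 2)), 2))), 2) = Pow(Add(-37, Mul(4, Pow(Pow(-2, Rational(1, 2)), 2))), 2) = Pow(Add(-37, Mul(4, Pow(Mul(I, Pow(2, Rational(1, 2))), 2))), 2) = Pow(Add(-37, Mul(4, -2)), 2) = Pow(Add(-37, -8), 2) = Pow(-45, 2) = 2025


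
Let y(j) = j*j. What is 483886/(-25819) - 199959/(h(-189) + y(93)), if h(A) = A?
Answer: -3085472327/72809580 ≈ -42.377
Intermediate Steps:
y(j) = j**2
483886/(-25819) - 199959/(h(-189) + y(93)) = 483886/(-25819) - 199959/(-189 + 93**2) = 483886*(-1/25819) - 199959/(-189 + 8649) = -483886/25819 - 199959/8460 = -483886/25819 - 199959*1/8460 = -483886/25819 - 66653/2820 = -3085472327/72809580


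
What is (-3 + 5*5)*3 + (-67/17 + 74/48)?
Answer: 25949/408 ≈ 63.600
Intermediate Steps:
(-3 + 5*5)*3 + (-67/17 + 74/48) = (-3 + 25)*3 + (-67*1/17 + 74*(1/48)) = 22*3 + (-67/17 + 37/24) = 66 - 979/408 = 25949/408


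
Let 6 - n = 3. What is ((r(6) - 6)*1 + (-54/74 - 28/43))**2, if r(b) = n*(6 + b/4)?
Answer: 2314475881/10125124 ≈ 228.59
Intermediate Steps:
n = 3 (n = 6 - 1*3 = 6 - 3 = 3)
r(b) = 18 + 3*b/4 (r(b) = 3*(6 + b/4) = 18 + 3*b/4)
((r(6) - 6)*1 + (-54/74 - 28/43))**2 = (((18 + (3/4)*6) - 6)*1 + (-54/74 - 28/43))**2 = (((18 + 9/2) - 6)*1 + (-54*1/74 - 28*1/43))**2 = ((45/2 - 6)*1 + (-27/37 - 28/43))**2 = ((33/2)*1 - 2197/1591)**2 = (33/2 - 2197/1591)**2 = (48109/3182)**2 = 2314475881/10125124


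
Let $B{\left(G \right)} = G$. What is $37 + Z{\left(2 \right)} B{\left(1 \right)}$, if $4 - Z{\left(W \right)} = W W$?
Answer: $37$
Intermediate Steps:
$Z{\left(W \right)} = 4 - W^{2}$ ($Z{\left(W \right)} = 4 - W W = 4 - W^{2}$)
$37 + Z{\left(2 \right)} B{\left(1 \right)} = 37 + \left(4 - 2^{2}\right) 1 = 37 + \left(4 - 4\right) 1 = 37 + 0 \cdot 1 = 37 + 0 = 37$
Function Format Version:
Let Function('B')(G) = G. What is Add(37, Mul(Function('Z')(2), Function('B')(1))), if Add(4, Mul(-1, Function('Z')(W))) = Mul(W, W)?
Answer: 37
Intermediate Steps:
Function('Z')(W) = Add(4, Mul(-1, Pow(W, 2))) (Function('Z')(W) = Add(4, Mul(-1, Mul(W, W))) = Add(4, Mul(-1, Pow(W, 2))))
Add(37, Mul(Function('Z')(2), Function('B')(1))) = Add(37, Mul(Add(4, Mul(-1, Pow(2, 2))), 1)) = Add(37, Mul(Add(4, Mul(-1, 4)), 1)) = Add(37, Mul(Add(4, -4), 1)) = Add(37, Mul(0, 1)) = Add(37, 0) = 37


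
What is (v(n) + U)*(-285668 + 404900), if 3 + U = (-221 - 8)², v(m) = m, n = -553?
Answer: 6186352320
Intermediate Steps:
U = 52438 (U = -3 + (-221 - 8)² = -3 + (-229)² = -3 + 52441 = 52438)
(v(n) + U)*(-285668 + 404900) = (-553 + 52438)*(-285668 + 404900) = 51885*119232 = 6186352320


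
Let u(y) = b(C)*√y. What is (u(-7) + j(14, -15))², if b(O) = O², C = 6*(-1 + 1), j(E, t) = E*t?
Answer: 44100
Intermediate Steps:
C = 0 (C = 6*0 = 0)
u(y) = 0 (u(y) = 0²*√y = 0*√y = 0)
(u(-7) + j(14, -15))² = (0 + 14*(-15))² = (0 - 210)² = (-210)² = 44100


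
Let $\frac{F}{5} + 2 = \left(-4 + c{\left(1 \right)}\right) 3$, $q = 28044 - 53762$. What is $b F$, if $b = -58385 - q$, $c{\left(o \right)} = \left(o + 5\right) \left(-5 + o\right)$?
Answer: $14046810$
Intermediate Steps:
$q = -25718$
$c{\left(o \right)} = \left(-5 + o\right) \left(5 + o\right)$ ($c{\left(o \right)} = \left(5 + o\right) \left(-5 + o\right) = \left(-5 + o\right) \left(5 + o\right)$)
$b = -32667$ ($b = -58385 - -25718 = -58385 + 25718 = -32667$)
$F = -430$ ($F = -10 + 5 \left(-4 - \left(25 - 1^{2}\right)\right) 3 = -10 + 5 \left(-4 + \left(-25 + 1\right)\right) 3 = -10 + 5 \left(-4 - 24\right) 3 = -10 + 5 \left(\left(-28\right) 3\right) = -10 + 5 \left(-84\right) = -10 - 420 = -430$)
$b F = \left(-32667\right) \left(-430\right) = 14046810$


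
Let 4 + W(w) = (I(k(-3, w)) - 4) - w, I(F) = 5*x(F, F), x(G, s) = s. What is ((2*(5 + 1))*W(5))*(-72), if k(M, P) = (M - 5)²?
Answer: -265248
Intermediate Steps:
k(M, P) = (-5 + M)²
I(F) = 5*F
W(w) = 312 - w (W(w) = -4 + ((5*(-5 - 3)² - 4) - w) = -4 + ((5*(-8)² - 4) - w) = -4 + ((5*64 - 4) - w) = -4 + ((320 - 4) - w) = -4 + (316 - w) = 312 - w)
((2*(5 + 1))*W(5))*(-72) = ((2*(5 + 1))*(312 - 1*5))*(-72) = ((2*6)*(312 - 5))*(-72) = (12*307)*(-72) = 3684*(-72) = -265248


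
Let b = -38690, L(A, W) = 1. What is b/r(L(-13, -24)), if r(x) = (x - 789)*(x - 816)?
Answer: -3869/64222 ≈ -0.060244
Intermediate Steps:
r(x) = (-816 + x)*(-789 + x) (r(x) = (-789 + x)*(-816 + x) = (-816 + x)*(-789 + x))
b/r(L(-13, -24)) = -38690/(643824 + 1² - 1605*1) = -38690/(643824 + 1 - 1605) = -38690/642220 = -38690*1/642220 = -3869/64222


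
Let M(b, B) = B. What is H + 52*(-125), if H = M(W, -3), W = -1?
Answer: -6503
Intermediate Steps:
H = -3
H + 52*(-125) = -3 + 52*(-125) = -3 - 6500 = -6503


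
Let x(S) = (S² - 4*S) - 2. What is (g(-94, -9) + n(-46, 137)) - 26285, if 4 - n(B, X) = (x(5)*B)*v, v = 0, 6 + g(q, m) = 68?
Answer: -26219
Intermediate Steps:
x(S) = -2 + S² - 4*S
g(q, m) = 62 (g(q, m) = -6 + 68 = 62)
n(B, X) = 4 (n(B, X) = 4 - (-2 + 5² - 4*5)*B*0 = 4 - (-2 + 25 - 20)*B*0 = 4 - 3*B*0 = 4 - 1*0 = 4 + 0 = 4)
(g(-94, -9) + n(-46, 137)) - 26285 = (62 + 4) - 26285 = 66 - 26285 = -26219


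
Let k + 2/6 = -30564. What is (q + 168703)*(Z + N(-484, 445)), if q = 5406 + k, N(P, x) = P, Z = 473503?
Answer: 67899354682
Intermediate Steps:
k = -91693/3 (k = -⅓ - 30564 = -91693/3 ≈ -30564.)
q = -75475/3 (q = 5406 - 91693/3 = -75475/3 ≈ -25158.)
(q + 168703)*(Z + N(-484, 445)) = (-75475/3 + 168703)*(473503 - 484) = (430634/3)*473019 = 67899354682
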